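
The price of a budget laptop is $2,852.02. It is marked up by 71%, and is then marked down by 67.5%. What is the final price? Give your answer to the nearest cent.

After the 71% increase: $2,852.02 × 1.71 = $4876.9542.
Apply the 67.5% decrease: $4876.9542 × 0.325 = $1585.010115 ≈ $1,585.01.

$1,585.01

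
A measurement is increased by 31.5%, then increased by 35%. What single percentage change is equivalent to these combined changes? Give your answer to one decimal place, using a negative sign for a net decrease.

A 31.5% increase multiplies by 1.315.
Then a 35% increase: 1.315 × 1.35 = 1.77525.
Overall factor 1.77525, i.e. 77.5%.

77.5%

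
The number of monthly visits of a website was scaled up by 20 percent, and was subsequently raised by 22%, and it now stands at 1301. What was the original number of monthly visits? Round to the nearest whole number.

Undoing the 22% increase: 1301 ÷ 1.22 ≈ 1066.393443.
Undoing the 20% increase: 1066.393443 ÷ 1.2 ≈ 889.

889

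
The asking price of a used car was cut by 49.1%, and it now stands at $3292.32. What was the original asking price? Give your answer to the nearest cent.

The overall multiplier applied was 0.509.
So the original asking price was $3292.32 ÷ 0.509 ≈ $6468.21.

$6468.21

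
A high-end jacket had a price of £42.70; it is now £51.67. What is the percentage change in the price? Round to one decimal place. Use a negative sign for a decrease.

21.0%

Change: £51.67 − £42.70 = £8.97.
Relative to the original: £8.97 ÷ £42.70 ≈ 21.0%.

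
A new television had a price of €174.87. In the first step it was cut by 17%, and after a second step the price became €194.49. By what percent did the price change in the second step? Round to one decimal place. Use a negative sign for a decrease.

34.0%

After the first step: €174.87 × 0.83 = €145.1421.
Second-step multiplier: €194.49 ÷ €145.1421 ≈ 1.34.
That is a change of 34.0%.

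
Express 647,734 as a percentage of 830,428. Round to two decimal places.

78.00%

647,734 ÷ 830,428 ≈ 78.00%.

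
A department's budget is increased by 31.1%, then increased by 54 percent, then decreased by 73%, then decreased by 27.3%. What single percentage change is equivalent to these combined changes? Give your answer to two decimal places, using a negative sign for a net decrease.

The combined multiplier is 1.311 × 1.54 × 0.27 × 0.727 = 0.3962977326.
That corresponds to a decrease of 60.37%.

-60.37%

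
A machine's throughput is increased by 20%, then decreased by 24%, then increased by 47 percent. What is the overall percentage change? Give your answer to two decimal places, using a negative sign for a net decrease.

34.06%

A 20% increase multiplies by 1.2.
Then a 24% decrease: 1.2 × 0.76 = 0.912.
Then a 47% increase: 0.912 × 1.47 = 1.34064.
Overall factor 1.34064, i.e. 34.06%.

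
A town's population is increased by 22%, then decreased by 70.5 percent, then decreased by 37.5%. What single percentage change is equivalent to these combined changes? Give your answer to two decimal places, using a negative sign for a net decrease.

The combined multiplier is 1.22 × 0.295 × 0.625 = 0.2249375.
That corresponds to a decrease of 77.51%.

-77.51%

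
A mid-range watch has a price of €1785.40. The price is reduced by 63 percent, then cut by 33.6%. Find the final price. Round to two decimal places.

€438.64

Each change multiplies by a factor: 0.37 × 0.664 = 0.24568.
€1785.40 × 0.24568 = €438.637072 ≈ €438.64.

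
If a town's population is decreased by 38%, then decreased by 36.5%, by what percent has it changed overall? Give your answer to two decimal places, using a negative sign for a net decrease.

A 38% decrease multiplies by 0.62.
Then a 36.5% decrease: 0.62 × 0.635 = 0.3937.
Overall factor 0.3937, i.e. -60.63%.

-60.63%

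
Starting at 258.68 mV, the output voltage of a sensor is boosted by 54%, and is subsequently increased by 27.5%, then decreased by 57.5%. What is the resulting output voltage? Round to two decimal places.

215.87 mV

Each change multiplies by a factor: 1.54 × 1.275 × 0.425 = 0.8344875.
258.68 × 0.8344875 = 215.8652265 ≈ 215.87.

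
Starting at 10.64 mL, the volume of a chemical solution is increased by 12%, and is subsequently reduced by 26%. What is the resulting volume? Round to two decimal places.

8.82 mL

Each change multiplies by a factor: 1.12 × 0.74 = 0.8288.
10.64 × 0.8288 = 8.818432 ≈ 8.82.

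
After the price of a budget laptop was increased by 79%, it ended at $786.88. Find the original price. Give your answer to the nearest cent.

The overall multiplier applied was 1.79.
So the original price was $786.88 ÷ 1.79 ≈ $439.60.

$439.60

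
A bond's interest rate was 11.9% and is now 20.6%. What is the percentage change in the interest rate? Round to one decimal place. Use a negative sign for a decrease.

73.1%

The change is 20.6 − 11.9 = 8.7 percentage points.
Relative to the original 11.9%, that is 8.7 ÷ 11.9 ≈ 73.1%.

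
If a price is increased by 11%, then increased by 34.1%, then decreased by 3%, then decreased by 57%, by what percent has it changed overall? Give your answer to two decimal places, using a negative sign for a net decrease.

The combined multiplier is 1.11 × 1.341 × 0.97 × 0.43 = 0.620857521.
That corresponds to a decrease of 37.91%.

-37.91%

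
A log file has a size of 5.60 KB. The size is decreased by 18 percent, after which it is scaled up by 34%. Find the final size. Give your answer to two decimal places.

After the 18% decrease: 5.60 × 0.82 = 4.592.
34% increase: 4.592 × 1.34 = 6.15328 ≈ 6.15.

6.15 KB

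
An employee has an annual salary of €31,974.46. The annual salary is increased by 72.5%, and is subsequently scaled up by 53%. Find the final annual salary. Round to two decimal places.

€84,388.59

Each change multiplies by a factor: 1.725 × 1.53 = 2.63925.
€31,974.46 × 2.63925 = €84388.593555 ≈ €84,388.59.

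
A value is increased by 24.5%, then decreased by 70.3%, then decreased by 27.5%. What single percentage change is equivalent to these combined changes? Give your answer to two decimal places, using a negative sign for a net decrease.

-73.19%

A 24.5% increase multiplies by 1.245.
Then a 70.3% decrease: 1.245 × 0.297 = 0.369765.
Then a 27.5% decrease: 0.369765 × 0.725 = 0.268079625.
Overall factor 0.268079625, i.e. -73.19%.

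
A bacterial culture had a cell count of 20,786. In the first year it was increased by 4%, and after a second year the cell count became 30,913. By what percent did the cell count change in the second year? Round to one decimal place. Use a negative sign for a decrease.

After the first year: 20,786 × 1.04 = 21617.44.
Second-year multiplier: 30,913 ÷ 21617.44 ≈ 1.43.
That is a change of 43.0%.

43.0%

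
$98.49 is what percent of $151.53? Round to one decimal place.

65.0%

$98.49 ÷ $151.53 ≈ 65.0%.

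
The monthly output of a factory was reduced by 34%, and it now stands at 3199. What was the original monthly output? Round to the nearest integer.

The overall multiplier applied was 0.66.
So the original monthly output was 3199 ÷ 0.66 ≈ 4847.

4847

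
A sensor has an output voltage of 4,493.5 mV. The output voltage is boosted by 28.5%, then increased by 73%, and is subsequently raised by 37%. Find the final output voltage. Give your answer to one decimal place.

13,685.3 mV

Each change multiplies by a factor: 1.285 × 1.73 × 1.37 = 3.0455785.
4,493.5 × 3.0455785 = 13685.30698975 ≈ 13,685.3.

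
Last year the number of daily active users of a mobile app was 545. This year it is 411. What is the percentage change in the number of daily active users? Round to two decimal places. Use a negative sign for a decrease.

-24.59%

Change: 411 − 545 = -134.
Relative to the original: -134 ÷ 545 ≈ -24.59%.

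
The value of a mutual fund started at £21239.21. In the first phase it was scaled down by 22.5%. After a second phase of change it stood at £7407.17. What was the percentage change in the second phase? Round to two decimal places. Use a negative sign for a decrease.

-55.00%

After the first phase: £21239.21 × 0.775 = £16460.38775.
Second-phase multiplier: £7407.17 ÷ £16460.38775 ≈ 0.45.
That is a change of -55.00%.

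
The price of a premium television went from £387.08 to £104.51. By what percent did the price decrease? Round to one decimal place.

73.0%

Change: £104.51 − £387.08 = -£282.57.
Relative to the original: -£282.57 ÷ £387.08 ≈ -73.0%.
So the price decreased by 73.0%.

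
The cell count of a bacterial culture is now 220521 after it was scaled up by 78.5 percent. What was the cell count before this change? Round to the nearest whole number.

The overall multiplier applied was 1.785.
So the original cell count was 220521 ÷ 1.785 ≈ 123541.

123541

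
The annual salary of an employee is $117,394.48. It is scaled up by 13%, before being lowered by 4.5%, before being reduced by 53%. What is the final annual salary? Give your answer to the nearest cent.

$59,542.54

Each change multiplies by a factor: 1.13 × 0.955 × 0.47 = 0.5072005.
$117,394.48 × 0.5072005 = $59542.53895324 ≈ $59,542.54.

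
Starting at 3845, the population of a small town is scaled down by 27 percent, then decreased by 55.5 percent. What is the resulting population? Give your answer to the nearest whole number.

Each change multiplies by a factor: 0.73 × 0.445 = 0.32485.
3845 × 0.32485 = 1249.04825 ≈ 1249.

1249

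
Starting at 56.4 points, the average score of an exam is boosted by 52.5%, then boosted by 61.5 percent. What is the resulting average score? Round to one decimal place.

138.9 points

52.5% increase: 56.4 × 1.525 = 86.01.
After the 61.5% increase: 86.01 × 1.615 = 138.90615 ≈ 138.9.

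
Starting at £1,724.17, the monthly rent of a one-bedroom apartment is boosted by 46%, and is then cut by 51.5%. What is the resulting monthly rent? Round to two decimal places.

£1,220.88

Each change multiplies by a factor: 1.46 × 0.485 = 0.7081.
£1,724.17 × 0.7081 = £1220.884777 ≈ £1,220.88.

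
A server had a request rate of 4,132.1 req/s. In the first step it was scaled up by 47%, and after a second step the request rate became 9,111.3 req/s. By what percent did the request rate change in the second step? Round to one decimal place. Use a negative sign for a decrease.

50.0%

After the first step: 4,132.1 × 1.47 = 6074.187.
Second-step multiplier: 9,111.3 ÷ 6074.187 ≈ 1.5.
That is a change of 50.0%.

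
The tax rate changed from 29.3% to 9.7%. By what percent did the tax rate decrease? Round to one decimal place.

The change is 9.7 − 29.3 = -19.6 percentage points.
Relative to the original 29.3%, that is -19.6 ÷ 29.3 ≈ -66.9%.
So the tax rate fell by 66.9%.

66.9%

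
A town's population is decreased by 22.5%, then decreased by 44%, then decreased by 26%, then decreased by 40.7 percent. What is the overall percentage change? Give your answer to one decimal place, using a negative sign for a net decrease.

The combined multiplier is 0.775 × 0.56 × 0.74 × 0.593 = 0.19044788.
That corresponds to a decrease of 81.0%.

-81.0%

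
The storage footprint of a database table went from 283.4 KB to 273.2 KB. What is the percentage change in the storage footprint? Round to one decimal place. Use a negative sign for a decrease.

-3.6%

Change: 273.2 − 283.4 = -10.2.
Relative to the original: -10.2 ÷ 283.4 ≈ -3.6%.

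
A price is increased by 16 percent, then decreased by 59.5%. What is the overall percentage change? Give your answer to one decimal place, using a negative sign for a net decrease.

The combined multiplier is 1.16 × 0.405 = 0.4698.
That corresponds to a decrease of 53.0%.

-53.0%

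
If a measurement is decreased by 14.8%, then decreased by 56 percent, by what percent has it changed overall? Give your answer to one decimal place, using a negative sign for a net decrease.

-62.5%

A 14.8% decrease multiplies by 0.852.
Then a 56% decrease: 0.852 × 0.44 = 0.37488.
Overall factor 0.37488, i.e. -62.5%.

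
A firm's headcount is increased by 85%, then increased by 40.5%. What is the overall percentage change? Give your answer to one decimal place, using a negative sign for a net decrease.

An 85% increase multiplies by 1.85.
Then a 40.5% increase: 1.85 × 1.405 = 2.59925.
Overall factor 2.59925, i.e. 159.9%.

159.9%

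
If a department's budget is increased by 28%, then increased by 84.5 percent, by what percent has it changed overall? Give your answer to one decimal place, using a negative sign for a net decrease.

136.2%

A 28% increase multiplies by 1.28.
Then an 84.5% increase: 1.28 × 1.845 = 2.3616.
Overall factor 2.3616, i.e. 136.2%.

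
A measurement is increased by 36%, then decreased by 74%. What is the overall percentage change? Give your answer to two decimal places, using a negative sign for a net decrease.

The combined multiplier is 1.36 × 0.26 = 0.3536.
That corresponds to a decrease of 64.64%.

-64.64%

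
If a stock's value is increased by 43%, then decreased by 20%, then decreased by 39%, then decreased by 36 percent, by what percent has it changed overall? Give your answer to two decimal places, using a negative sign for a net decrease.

The combined multiplier is 1.43 × 0.8 × 0.61 × 0.64 = 0.4466176.
That corresponds to a decrease of 55.34%.

-55.34%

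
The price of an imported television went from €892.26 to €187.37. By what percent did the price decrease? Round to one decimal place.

79.0%

Change: €187.37 − €892.26 = -€704.89.
Relative to the original: -€704.89 ÷ €892.26 ≈ -79.0%.
So the price decreased by 79.0%.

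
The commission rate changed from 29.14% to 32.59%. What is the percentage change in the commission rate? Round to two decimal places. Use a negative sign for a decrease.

11.84%

The change is 32.59 − 29.14 = 3.45 percentage points.
Relative to the original 29.14%, that is 3.45 ÷ 29.14 ≈ 11.84%.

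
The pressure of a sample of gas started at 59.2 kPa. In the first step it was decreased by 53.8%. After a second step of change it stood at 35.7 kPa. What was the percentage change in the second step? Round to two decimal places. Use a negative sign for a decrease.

30.53%

After the first step: 59.2 × 0.462 = 27.3504.
Second-step multiplier: 35.7 ÷ 27.3504 ≈ 1.305283.
That is a change of 30.53%.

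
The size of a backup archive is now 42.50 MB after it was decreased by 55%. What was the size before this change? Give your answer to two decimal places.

The overall multiplier applied was 0.45.
So the original size was 42.50 ÷ 0.45 ≈ 94.44 MB.

94.44 MB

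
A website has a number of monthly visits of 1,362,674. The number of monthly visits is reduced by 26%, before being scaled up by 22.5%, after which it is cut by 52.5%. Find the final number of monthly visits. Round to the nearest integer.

586,750

After the 26% decrease: 1,362,674 × 0.74 = 1008378.76.
22.5% increase: 1008378.76 × 1.225 = 1235263.981.
52.5% decrease: 1235263.981 × 0.475 = 586750.390975 ≈ 586,750.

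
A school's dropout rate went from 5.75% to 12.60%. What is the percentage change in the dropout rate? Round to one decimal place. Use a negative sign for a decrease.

119.1%

The change is 12.60 − 5.75 = 6.85 percentage points.
Relative to the original 5.75%, that is 6.85 ÷ 5.75 ≈ 119.1%.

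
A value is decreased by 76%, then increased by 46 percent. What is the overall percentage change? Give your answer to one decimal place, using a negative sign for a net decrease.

The combined multiplier is 0.24 × 1.46 = 0.3504.
That corresponds to a decrease of 65.0%.

-65.0%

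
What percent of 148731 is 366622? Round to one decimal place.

366622 ÷ 148731 ≈ 246.5%.

246.5%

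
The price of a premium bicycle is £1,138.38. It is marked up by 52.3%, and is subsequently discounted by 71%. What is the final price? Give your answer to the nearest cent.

Apply the 52.3% increase: £1,138.38 × 1.523 = £1733.75274.
71% decrease: £1733.75274 × 0.29 = £502.7882946 ≈ £502.79.

£502.79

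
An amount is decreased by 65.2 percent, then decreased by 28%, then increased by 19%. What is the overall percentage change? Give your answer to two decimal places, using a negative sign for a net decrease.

-70.18%

A 65.2% decrease multiplies by 0.348.
Then a 28% decrease: 0.348 × 0.72 = 0.25056.
Then a 19% increase: 0.25056 × 1.19 = 0.2981664.
Overall factor 0.2981664, i.e. -70.18%.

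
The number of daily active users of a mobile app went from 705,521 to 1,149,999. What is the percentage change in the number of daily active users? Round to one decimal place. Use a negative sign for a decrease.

Change: 1,149,999 − 705,521 = 444,478.
Relative to the original: 444,478 ÷ 705,521 ≈ 63.0%.

63.0%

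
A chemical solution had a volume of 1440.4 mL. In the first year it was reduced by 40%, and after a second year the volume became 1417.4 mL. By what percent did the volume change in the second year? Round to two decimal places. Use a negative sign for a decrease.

After the first year: 1440.4 × 0.6 = 864.24.
Second-year multiplier: 1417.4 ÷ 864.24 ≈ 1.640054.
That is a change of 64.01%.

64.01%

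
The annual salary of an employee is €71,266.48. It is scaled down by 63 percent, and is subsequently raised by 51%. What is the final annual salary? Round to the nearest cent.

€39,816.58

After the 63% decrease: €71,266.48 × 0.37 = €26368.5976.
51% increase: €26368.5976 × 1.51 = €39816.582376 ≈ €39,816.58.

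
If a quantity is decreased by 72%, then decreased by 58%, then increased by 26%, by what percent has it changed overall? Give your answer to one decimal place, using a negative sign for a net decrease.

The combined multiplier is 0.28 × 0.42 × 1.26 = 0.148176.
That corresponds to a decrease of 85.2%.

-85.2%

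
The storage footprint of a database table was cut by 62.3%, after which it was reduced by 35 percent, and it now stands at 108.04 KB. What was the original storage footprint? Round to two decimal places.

The overall multiplier applied was 0.377 × 0.65 = 0.24505.
So the original storage footprint was 108.04 ÷ 0.24505 ≈ 440.89 KB.

440.89 KB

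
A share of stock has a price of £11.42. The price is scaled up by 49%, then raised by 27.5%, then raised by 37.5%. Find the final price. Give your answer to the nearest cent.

Apply the 49% increase: £11.42 × 1.49 = £17.0158.
After the 27.5% increase: £17.0158 × 1.275 = £21.695145.
After the 37.5% increase: £21.695145 × 1.375 = £29.830824375 ≈ £29.83.

£29.83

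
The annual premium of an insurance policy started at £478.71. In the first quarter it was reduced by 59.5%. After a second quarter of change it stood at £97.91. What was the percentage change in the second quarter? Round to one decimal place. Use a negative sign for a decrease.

-49.5%

After the first quarter: £478.71 × 0.405 = £193.87755.
Second-quarter multiplier: £97.91 ÷ £193.87755 ≈ 0.50501.
That is a change of -49.5%.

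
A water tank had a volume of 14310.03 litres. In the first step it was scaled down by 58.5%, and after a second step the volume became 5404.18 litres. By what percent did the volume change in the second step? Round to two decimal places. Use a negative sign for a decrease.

After the first step: 14310.03 × 0.415 = 5938.66245.
Second-step multiplier: 5404.18 ÷ 5938.66245 ≈ 0.91.
That is a change of -9.00%.

-9.00%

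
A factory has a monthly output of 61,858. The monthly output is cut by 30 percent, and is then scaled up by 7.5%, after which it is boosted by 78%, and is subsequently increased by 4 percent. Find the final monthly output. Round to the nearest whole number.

86,170

Each change multiplies by a factor: 0.7 × 1.075 × 1.78 × 1.04 = 1.393028.
61,858 × 1.393028 = 86169.926024 ≈ 86,170.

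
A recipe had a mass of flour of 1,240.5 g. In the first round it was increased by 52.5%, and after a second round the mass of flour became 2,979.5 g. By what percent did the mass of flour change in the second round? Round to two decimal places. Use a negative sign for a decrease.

After the first round: 1,240.5 × 1.525 = 1891.7625.
Second-round multiplier: 2,979.5 ÷ 1891.7625 ≈ 1.574986.
That is a change of 57.50%.

57.50%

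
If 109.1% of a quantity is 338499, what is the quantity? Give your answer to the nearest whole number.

338499 ÷ 1.091 ≈ 310265.

310265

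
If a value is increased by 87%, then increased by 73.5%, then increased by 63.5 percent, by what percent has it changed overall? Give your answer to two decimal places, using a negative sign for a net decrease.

430.47%

An 87% increase multiplies by 1.87.
Then a 73.5% increase: 1.87 × 1.735 = 3.24445.
Then a 63.5% increase: 3.24445 × 1.635 = 5.30467575.
Overall factor 5.30467575, i.e. 430.47%.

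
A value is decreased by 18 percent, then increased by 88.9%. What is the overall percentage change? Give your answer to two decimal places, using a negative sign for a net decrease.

54.90%

The combined multiplier is 0.82 × 1.889 = 1.54898.
That corresponds to an increase of 54.90%.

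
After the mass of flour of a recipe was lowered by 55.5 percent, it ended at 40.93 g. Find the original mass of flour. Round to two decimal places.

91.98 g

The overall multiplier applied was 0.445.
So the original mass of flour was 40.93 ÷ 0.445 ≈ 91.98 g.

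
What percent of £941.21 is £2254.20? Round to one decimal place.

239.5%

£2254.20 ÷ £941.21 ≈ 239.5%.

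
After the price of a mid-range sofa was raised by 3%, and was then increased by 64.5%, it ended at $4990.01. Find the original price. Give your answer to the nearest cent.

Undoing the 64.5% increase: $4990.01 ÷ 1.645 ≈ $3033.440729.
Undoing the 3% increase: $3033.440729 ÷ 1.03 ≈ $2945.09.

$2945.09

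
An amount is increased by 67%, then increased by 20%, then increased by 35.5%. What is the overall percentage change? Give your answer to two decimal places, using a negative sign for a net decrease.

A 67% increase multiplies by 1.67.
Then a 20% increase: 1.67 × 1.2 = 2.004.
Then a 35.5% increase: 2.004 × 1.355 = 2.71542.
Overall factor 2.71542, i.e. 171.54%.

171.54%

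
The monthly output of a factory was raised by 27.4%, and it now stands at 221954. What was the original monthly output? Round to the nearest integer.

The overall multiplier applied was 1.274.
So the original monthly output was 221954 ÷ 1.274 ≈ 174218.

174218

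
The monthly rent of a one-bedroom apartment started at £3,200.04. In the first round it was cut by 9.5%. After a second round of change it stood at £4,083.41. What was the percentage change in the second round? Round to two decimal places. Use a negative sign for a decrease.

41.00%

After the first round: £3,200.04 × 0.905 = £2896.0362.
Second-round multiplier: £4,083.41 ÷ £2896.0362 ≈ 1.41.
That is a change of 41.00%.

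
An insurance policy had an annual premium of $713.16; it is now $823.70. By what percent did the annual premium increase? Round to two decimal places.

15.50%

Change: $823.70 − $713.16 = $110.54.
Relative to the original: $110.54 ÷ $713.16 ≈ 15.50%.
So the annual premium increased by 15.50%.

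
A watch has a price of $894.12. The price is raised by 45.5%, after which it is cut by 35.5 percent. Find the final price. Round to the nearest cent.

$839.11

Each change multiplies by a factor: 1.455 × 0.645 = 0.938475.
$894.12 × 0.938475 = $839.109267 ≈ $839.11.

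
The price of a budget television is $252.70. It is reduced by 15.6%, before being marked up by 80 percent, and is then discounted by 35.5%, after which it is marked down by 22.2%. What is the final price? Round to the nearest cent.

Each change multiplies by a factor: 0.844 × 1.8 × 0.645 × 0.778 = 0.762349752.
$252.70 × 0.762349752 = $192.6457823304 ≈ $192.65.

$192.65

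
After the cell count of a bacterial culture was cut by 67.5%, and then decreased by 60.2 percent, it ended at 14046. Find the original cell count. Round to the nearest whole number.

108589

The overall multiplier applied was 0.325 × 0.398 = 0.12935.
So the original cell count was 14046 ÷ 0.12935 ≈ 108589.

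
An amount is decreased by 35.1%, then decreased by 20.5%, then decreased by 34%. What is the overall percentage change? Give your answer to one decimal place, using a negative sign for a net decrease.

-65.9%

The combined multiplier is 0.649 × 0.795 × 0.66 = 0.3405303.
That corresponds to a decrease of 65.9%.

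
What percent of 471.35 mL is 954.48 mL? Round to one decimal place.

202.5%

954.48 mL ÷ 471.35 mL ≈ 202.5%.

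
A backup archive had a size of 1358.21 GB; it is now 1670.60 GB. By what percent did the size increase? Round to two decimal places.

Change: 1670.60 − 1358.21 = 312.39.
Relative to the original: 312.39 ÷ 1358.21 ≈ 23.00%.
So the size increased by 23.00%.

23.00%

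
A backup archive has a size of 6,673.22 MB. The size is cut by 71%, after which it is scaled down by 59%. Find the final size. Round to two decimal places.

After the 71% decrease: 6,673.22 × 0.29 = 1935.2338.
59% decrease: 1935.2338 × 0.41 = 793.445858 ≈ 793.45.

793.45 MB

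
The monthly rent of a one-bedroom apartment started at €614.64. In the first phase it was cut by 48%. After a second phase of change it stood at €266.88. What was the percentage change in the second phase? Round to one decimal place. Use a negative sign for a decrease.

After the first phase: €614.64 × 0.52 = €319.6128.
Second-phase multiplier: €266.88 ÷ €319.6128 ≈ 0.83501.
That is a change of -16.5%.

-16.5%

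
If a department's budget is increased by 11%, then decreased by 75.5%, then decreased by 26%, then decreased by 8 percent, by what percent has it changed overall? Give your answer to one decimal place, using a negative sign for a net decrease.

-81.5%

The combined multiplier is 1.11 × 0.245 × 0.74 × 0.92 = 0.18514356.
That corresponds to a decrease of 81.5%.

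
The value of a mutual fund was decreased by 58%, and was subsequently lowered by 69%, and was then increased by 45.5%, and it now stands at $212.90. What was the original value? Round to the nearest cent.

The overall multiplier applied was 0.42 × 0.31 × 1.455 = 0.189441.
So the original value was $212.90 ÷ 0.189441 ≈ $1,123.83.

$1,123.83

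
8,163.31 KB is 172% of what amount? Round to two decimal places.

8,163.31 KB ÷ 1.72 ≈ 4,746.11 KB.

4,746.11 KB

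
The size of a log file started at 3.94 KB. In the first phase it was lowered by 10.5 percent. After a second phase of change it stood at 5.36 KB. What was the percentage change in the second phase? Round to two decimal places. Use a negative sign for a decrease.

After the first phase: 3.94 × 0.895 = 3.5263.
Second-phase multiplier: 5.36 ÷ 3.5263 ≈ 1.520007.
That is a change of 52.00%.

52.00%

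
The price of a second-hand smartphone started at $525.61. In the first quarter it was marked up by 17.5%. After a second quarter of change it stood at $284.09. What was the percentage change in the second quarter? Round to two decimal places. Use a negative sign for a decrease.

-54.00%

After the first quarter: $525.61 × 1.175 = $617.59175.
Second-quarter multiplier: $284.09 ÷ $617.59175 ≈ 0.459996.
That is a change of -54.00%.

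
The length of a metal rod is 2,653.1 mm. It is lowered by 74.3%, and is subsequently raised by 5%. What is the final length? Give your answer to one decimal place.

Each change multiplies by a factor: 0.257 × 1.05 = 0.26985.
2,653.1 × 0.26985 = 715.939035 ≈ 715.9.

715.9 mm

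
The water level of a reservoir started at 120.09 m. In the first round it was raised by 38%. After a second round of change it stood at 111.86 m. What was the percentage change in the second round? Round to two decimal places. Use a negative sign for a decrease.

-32.50%

After the first round: 120.09 × 1.38 = 165.7242.
Second-round multiplier: 111.86 ÷ 165.7242 ≈ 0.674977.
That is a change of -32.50%.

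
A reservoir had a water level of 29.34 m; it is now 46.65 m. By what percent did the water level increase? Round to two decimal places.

59.00%

Change: 46.65 − 29.34 = 17.31.
Relative to the original: 17.31 ÷ 29.34 ≈ 59.00%.
So the water level increased by 59.00%.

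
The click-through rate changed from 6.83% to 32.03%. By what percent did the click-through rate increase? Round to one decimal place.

The change is 32.03 − 6.83 = 25.20 percentage points.
Relative to the original 6.83%, that is 25.20 ÷ 6.83 ≈ 369.0%.
So the click-through rate rose by 369.0%.

369.0%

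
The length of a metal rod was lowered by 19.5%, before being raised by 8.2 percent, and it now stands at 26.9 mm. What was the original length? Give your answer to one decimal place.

30.9 mm

Undoing the 8.2% increase: 26.9 ÷ 1.082 ≈ 24.861368.
Undoing the 19.5% decrease: 24.861368 ÷ 0.805 ≈ 30.9 mm.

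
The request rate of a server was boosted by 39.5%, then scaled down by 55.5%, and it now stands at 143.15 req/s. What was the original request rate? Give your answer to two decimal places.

Undoing the 55.5% decrease: 143.15 ÷ 0.445 ≈ 321.685393.
Undoing the 39.5% increase: 321.685393 ÷ 1.395 ≈ 230.60 req/s.

230.60 req/s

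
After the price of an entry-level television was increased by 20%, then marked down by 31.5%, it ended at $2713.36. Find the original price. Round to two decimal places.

The overall multiplier applied was 1.2 × 0.685 = 0.822.
So the original price was $2713.36 ÷ 0.822 ≈ $3300.92.

$3300.92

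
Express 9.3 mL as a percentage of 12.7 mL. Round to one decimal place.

73.2%

9.3 mL ÷ 12.7 mL ≈ 73.2%.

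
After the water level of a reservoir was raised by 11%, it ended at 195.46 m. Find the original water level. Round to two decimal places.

176.09 m

The overall multiplier applied was 1.11.
So the original water level was 195.46 ÷ 1.11 ≈ 176.09 m.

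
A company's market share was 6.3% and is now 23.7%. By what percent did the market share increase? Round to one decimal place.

The change is 23.7 − 6.3 = 17.4 percentage points.
Relative to the original 6.3%, that is 17.4 ÷ 6.3 ≈ 276.2%.
So the market share rose by 276.2%.

276.2%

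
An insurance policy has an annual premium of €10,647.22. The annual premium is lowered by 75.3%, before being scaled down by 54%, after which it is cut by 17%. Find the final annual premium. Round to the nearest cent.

€1,004.08

75.3% decrease: €10,647.22 × 0.247 = €2629.86334.
Apply the 54% decrease: €2629.86334 × 0.46 = €1209.7371364.
After the 17% decrease: €1209.7371364 × 0.83 = €1004.081823212 ≈ €1,004.08.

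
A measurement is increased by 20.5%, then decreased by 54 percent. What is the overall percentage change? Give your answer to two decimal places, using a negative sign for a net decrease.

A 20.5% increase multiplies by 1.205.
Then a 54% decrease: 1.205 × 0.46 = 0.5543.
Overall factor 0.5543, i.e. -44.57%.

-44.57%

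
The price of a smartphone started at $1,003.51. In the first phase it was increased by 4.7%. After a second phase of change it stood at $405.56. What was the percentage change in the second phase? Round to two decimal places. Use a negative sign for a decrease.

-61.40%

After the first phase: $1,003.51 × 1.047 = $1050.67497.
Second-phase multiplier: $405.56 ÷ $1050.67497 ≈ 0.385999.
That is a change of -61.40%.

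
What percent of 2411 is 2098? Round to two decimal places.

2098 ÷ 2411 ≈ 87.02%.

87.02%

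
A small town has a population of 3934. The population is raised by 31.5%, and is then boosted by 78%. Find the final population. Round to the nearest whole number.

9208

After the 31.5% increase: 3934 × 1.315 = 5173.21.
78% increase: 5173.21 × 1.78 = 9208.3138 ≈ 9208.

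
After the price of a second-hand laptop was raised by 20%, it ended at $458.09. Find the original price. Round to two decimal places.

The overall multiplier applied was 1.2.
So the original price was $458.09 ÷ 1.2 ≈ $381.74.

$381.74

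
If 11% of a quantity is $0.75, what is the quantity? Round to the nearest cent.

$0.75 ÷ 0.11 ≈ $6.82.

$6.82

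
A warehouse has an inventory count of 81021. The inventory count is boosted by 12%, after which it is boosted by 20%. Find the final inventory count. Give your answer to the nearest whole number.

Each change multiplies by a factor: 1.12 × 1.2 = 1.344.
81021 × 1.344 = 108892.224 ≈ 108892.

108892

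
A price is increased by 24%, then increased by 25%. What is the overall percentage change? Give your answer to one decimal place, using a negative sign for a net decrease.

The combined multiplier is 1.24 × 1.25 = 1.55.
That corresponds to an increase of 55.0%.

55.0%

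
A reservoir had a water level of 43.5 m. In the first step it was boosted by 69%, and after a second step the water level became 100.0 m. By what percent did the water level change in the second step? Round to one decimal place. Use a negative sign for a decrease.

After the first step: 43.5 × 1.69 = 73.515.
Second-step multiplier: 100.0 ÷ 73.515 ≈ 1.36027.
That is a change of 36.0%.

36.0%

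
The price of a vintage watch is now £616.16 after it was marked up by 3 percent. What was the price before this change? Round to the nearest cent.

The overall multiplier applied was 1.03.
So the original price was £616.16 ÷ 1.03 ≈ £598.21.

£598.21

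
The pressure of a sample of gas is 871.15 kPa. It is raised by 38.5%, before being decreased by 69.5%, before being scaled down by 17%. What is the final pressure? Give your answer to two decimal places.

38.5% increase: 871.15 × 1.385 = 1206.54275.
After the 69.5% decrease: 1206.54275 × 0.305 = 367.99553875.
After the 17% decrease: 367.99553875 × 0.83 = 305.4362971625 ≈ 305.44.

305.44 kPa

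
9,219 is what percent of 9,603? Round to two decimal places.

9,219 ÷ 9,603 ≈ 96.00%.

96.00%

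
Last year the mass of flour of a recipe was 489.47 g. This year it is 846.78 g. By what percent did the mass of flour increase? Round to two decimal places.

73.00%

Change: 846.78 − 489.47 = 357.31.
Relative to the original: 357.31 ÷ 489.47 ≈ 73.00%.
So the mass of flour increased by 73.00%.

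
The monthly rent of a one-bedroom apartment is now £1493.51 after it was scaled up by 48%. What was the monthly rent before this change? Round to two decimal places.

£1009.13

The overall multiplier applied was 1.48.
So the original monthly rent was £1493.51 ÷ 1.48 ≈ £1009.13.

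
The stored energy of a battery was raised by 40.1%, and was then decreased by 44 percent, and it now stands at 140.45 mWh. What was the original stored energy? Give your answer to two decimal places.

179.02 mWh

The overall multiplier applied was 1.401 × 0.56 = 0.78456.
So the original stored energy was 140.45 ÷ 0.78456 ≈ 179.02 mWh.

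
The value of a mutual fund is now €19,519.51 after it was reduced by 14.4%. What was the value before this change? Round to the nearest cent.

The overall multiplier applied was 0.856.
So the original value was €19,519.51 ÷ 0.856 ≈ €22,803.17.

€22,803.17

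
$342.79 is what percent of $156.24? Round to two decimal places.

219.40%

$342.79 ÷ $156.24 ≈ 219.40%.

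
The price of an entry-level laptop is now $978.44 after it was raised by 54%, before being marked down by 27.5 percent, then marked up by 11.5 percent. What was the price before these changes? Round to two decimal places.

$785.96

Undoing the 11.5% increase: $978.44 ÷ 1.115 ≈ $877.524664.
Undoing the 27.5% decrease: $877.524664 ÷ 0.725 ≈ $1210.378847.
Undoing the 54% increase: $1210.378847 ÷ 1.54 ≈ $785.96.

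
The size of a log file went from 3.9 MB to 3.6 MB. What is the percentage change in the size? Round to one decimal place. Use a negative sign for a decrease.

Change: 3.6 − 3.9 = -0.3.
Relative to the original: -0.3 ÷ 3.9 ≈ -7.7%.

-7.7%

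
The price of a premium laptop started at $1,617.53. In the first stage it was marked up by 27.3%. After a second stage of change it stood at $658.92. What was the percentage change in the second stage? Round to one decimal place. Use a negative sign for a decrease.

After the first stage: $1,617.53 × 1.273 = $2059.11569.
Second-stage multiplier: $658.92 ÷ $2059.11569 ≈ 0.32.
That is a change of -68.0%.

-68.0%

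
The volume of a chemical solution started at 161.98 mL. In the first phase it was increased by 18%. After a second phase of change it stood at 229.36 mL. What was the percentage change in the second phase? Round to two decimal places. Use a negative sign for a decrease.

20.00%

After the first phase: 161.98 × 1.18 = 191.1364.
Second-phase multiplier: 229.36 ÷ 191.1364 ≈ 1.199981.
That is a change of 20.00%.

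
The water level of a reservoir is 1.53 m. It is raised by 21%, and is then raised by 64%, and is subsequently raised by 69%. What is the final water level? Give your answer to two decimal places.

Apply the 21% increase: 1.53 × 1.21 = 1.8513.
Apply the 64% increase: 1.8513 × 1.64 = 3.036132.
Apply the 69% increase: 3.036132 × 1.69 = 5.13106308 ≈ 5.13.

5.13 m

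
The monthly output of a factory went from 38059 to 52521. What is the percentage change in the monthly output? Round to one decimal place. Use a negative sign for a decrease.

38.0%

Change: 52521 − 38059 = 14462.
Relative to the original: 14462 ÷ 38059 ≈ 38.0%.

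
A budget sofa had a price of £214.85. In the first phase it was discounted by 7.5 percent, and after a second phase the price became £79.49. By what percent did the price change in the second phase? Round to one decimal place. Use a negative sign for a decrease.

-60.0%

After the first phase: £214.85 × 0.925 = £198.73625.
Second-phase multiplier: £79.49 ÷ £198.73625 ≈ 0.39998.
That is a change of -60.0%.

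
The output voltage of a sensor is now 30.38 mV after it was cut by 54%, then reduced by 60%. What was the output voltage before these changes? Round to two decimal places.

165.11 mV

The overall multiplier applied was 0.46 × 0.4 = 0.184.
So the original output voltage was 30.38 ÷ 0.184 ≈ 165.11 mV.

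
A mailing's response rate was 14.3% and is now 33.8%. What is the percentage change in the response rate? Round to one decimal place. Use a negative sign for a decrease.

136.4%

The change is 33.8 − 14.3 = 19.5 percentage points.
Relative to the original 14.3%, that is 19.5 ÷ 14.3 ≈ 136.4%.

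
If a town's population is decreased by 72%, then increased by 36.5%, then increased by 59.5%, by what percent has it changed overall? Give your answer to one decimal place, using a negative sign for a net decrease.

A 72% decrease multiplies by 0.28.
Then a 36.5% increase: 0.28 × 1.365 = 0.3822.
Then a 59.5% increase: 0.3822 × 1.595 = 0.609609.
Overall factor 0.609609, i.e. -39.0%.

-39.0%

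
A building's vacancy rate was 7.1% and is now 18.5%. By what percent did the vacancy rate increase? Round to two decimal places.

The change is 18.5 − 7.1 = 11.4 percentage points.
Relative to the original 7.1%, that is 11.4 ÷ 7.1 ≈ 160.56%.
So the vacancy rate rose by 160.56%.

160.56%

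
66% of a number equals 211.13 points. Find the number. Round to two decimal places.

319.89 points

211.13 points ÷ 0.66 ≈ 319.89 points.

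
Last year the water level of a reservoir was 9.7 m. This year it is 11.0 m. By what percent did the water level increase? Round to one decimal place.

13.4%

Change: 11.0 − 9.7 = 1.3.
Relative to the original: 1.3 ÷ 9.7 ≈ 13.4%.
So the water level increased by 13.4%.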